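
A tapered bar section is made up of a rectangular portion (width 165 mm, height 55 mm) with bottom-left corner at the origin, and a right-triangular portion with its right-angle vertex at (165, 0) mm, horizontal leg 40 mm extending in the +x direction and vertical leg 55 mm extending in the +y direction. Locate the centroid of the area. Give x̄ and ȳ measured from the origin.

x̄ = 92.86 mm, ȳ = 26.51 mm

rectangular portion: A = 165 × 55 = 9075.00, centroid at (82.50, 27.50).
triangular portion: A = ½·40·55 = 1100.00, centroid at (178.33, 18.33).
ΣA = 10175.00 mm²
ΣAx̄ = (9075.00)(82.50) + (1100.00)(178.33) = 944854.17 mm³
ΣAȳ = (9075.00)(27.50) + (1100.00)(18.33) = 269729.17 mm³
x̄ = 944854.17 / 10175.00 = 92.86 mm
ȳ = 269729.17 / 10175.00 = 26.51 mm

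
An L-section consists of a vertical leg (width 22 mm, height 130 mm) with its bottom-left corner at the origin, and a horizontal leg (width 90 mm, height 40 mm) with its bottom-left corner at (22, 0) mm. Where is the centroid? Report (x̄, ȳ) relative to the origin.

Part | A | x̄ᵢ | ȳᵢ | A·x̄ᵢ | A·ȳᵢ
vertical leg | 2860.00 | 11.00 | 65.00 | 31460.00 | 185900.00
horizontal leg | 3600.00 | 67.00 | 20.00 | 241200.00 | 72000.00
Σ | 6460.00 |  |  | 272660.00 | 257900.00
x̄ = 272660.00 / 6460.00 = 42.21 mm
ȳ = 257900.00 / 6460.00 = 39.92 mm

x̄ = 42.21 mm, ȳ = 39.92 mm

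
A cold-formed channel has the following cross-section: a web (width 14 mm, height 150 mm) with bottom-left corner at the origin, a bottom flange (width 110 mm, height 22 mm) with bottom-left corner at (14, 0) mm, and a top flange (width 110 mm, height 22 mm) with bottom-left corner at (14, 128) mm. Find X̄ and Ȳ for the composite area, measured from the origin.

X̄ = 50.24 mm, Ȳ = 75.00 mm

web: A = 14 × 150 = 2100.00, centroid at (7.00, 75.00).
bottom flange: A = 110 × 22 = 2420.00, centroid at (69.00, 11.00).
top flange: A = 110 × 22 = 2420.00, centroid at (69.00, 139.00).
ΣA = 6940.00 mm²
ΣAX̄ = (2100.00)(7.00) + (2420.00)(69.00) + (2420.00)(69.00) = 348660.00 mm³
ΣAȲ = (2100.00)(75.00) + (2420.00)(11.00) + (2420.00)(139.00) = 520500.00 mm³
X̄ = 348660.00 / 6940.00 = 50.24 mm
Ȳ = 520500.00 / 6940.00 = 75.00 mm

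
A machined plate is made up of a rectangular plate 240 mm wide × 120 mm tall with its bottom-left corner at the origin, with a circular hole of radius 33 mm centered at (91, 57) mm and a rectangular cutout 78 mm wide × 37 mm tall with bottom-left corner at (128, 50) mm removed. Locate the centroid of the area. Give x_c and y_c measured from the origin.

x_c = 118.38 mm, y_c = 59.37 mm

plate: A = 240 × 120 = 28800.00, centroid at (120.00, 60.00).
hole 1: A = −π·33² = -3421.19, centroid at (91.00, 57.00).
hole 2: A = −(78 × 37) = -2886.00, centroid at (167.00, 68.50).
ΣA = 22492.81 mm²
ΣAx_c = (28800.00)(120.00) + (-3421.19)(91.00) + (-2886.00)(167.00) = 2662709.31 mm³
ΣAy_c = (28800.00)(60.00) + (-3421.19)(57.00) + (-2886.00)(68.50) = 1335300.92 mm³
x_c = 2662709.31 / 22492.81 = 118.38 mm
y_c = 1335300.92 / 22492.81 = 59.37 mm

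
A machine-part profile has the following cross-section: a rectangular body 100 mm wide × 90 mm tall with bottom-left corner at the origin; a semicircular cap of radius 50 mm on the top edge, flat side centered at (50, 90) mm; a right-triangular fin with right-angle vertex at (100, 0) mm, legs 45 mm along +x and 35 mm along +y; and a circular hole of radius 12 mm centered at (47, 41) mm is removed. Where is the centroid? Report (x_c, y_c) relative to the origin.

rectangular body: A = 100 × 90 = 9000.00, centroid at (50.00, 45.00).
semicircular top: A = ½π·50² = 3926.99, centroid at (50.00, 111.22).
triangular fin: A = ½·45·35 = 787.50, centroid at (115.00, 11.67).
hole: A = −π·12² = -452.39, centroid at (47.00, 41.00).
ΣA = 13262.10 mm²
ΣAx_c = (9000.00)(50.00) + (3926.99)(50.00) + (787.50)(115.00) + (-452.39)(47.00) = 715649.74 mm³
ΣAy_c = (9000.00)(45.00) + (3926.99)(111.22) + (787.50)(11.67) + (-452.39)(41.00) = 832402.04 mm³
x_c = 715649.74 / 13262.10 = 53.96 mm
y_c = 832402.04 / 13262.10 = 62.77 mm

x_c = 53.96 mm, y_c = 62.77 mm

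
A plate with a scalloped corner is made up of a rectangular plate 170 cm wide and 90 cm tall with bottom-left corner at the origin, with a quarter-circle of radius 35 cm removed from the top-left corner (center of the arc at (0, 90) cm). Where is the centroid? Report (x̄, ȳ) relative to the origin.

Part | A | x̄ᵢ | ȳᵢ | A·x̄ᵢ | A·ȳᵢ
plate | 15300.00 | 85.00 | 45.00 | 1300500.00 | 688500.00
removed quarter-circle | -962.11 | 14.85 | 75.15 | -14291.67 | -72298.48
Σ | 14337.89 |  |  | 1286208.33 | 616201.52
x̄ = 1286208.33 / 14337.89 = 89.71 cm
ȳ = 616201.52 / 14337.89 = 42.98 cm

x̄ = 89.71 cm, ȳ = 42.98 cm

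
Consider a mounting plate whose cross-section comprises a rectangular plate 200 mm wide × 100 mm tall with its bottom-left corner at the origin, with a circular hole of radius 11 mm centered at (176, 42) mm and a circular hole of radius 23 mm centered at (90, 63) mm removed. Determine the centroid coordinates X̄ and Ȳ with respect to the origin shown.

X̄ = 99.32 mm, Ȳ = 48.97 mm

Part | A | x̄ᵢ | ȳᵢ | A·x̄ᵢ | A·ȳᵢ
plate | 20000.00 | 100.00 | 50.00 | 2000000.00 | 1000000.00
hole 1 | -380.13 | 176.00 | 42.00 | -66903.36 | -15965.57
hole 2 | -1661.90 | 90.00 | 63.00 | -149571.23 | -104699.86
Σ | 17957.96 |  |  | 1783525.42 | 879334.57
X̄ = 1783525.42 / 17957.96 = 99.32 mm
Ȳ = 879334.57 / 17957.96 = 48.97 mm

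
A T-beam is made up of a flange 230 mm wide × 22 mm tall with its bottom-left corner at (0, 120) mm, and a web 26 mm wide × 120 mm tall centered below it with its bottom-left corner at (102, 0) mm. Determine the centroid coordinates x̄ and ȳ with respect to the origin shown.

Part | A | x̄ᵢ | ȳᵢ | A·x̄ᵢ | A·ȳᵢ
web | 3120.00 | 115.00 | 60.00 | 358800.00 | 187200.00
flange | 5060.00 | 115.00 | 131.00 | 581900.00 | 662860.00
Σ | 8180.00 |  |  | 940700.00 | 850060.00
x̄ = 940700.00 / 8180.00 = 115.00 mm
ȳ = 850060.00 / 8180.00 = 103.92 mm

x̄ = 115.00 mm, ȳ = 103.92 mm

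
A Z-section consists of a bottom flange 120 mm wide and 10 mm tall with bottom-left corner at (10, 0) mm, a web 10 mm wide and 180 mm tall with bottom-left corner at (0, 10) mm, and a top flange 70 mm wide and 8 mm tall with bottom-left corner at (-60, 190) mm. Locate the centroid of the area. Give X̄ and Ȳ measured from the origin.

bottom flange: A = 120 × 10 = 1200.00, centroid at (70.00, 5.00).
web: A = 10 × 180 = 1800.00, centroid at (5.00, 100.00).
top flange: A = 70 × 8 = 560.00, centroid at (-25.00, 194.00).
ΣA = 3560.00 mm², ΣAX̄ = 79000.00 mm³, ΣAȲ = 294640.00 mm³.
X̄ = 79000.00/3560.00 = 22.19 mm; Ȳ = 294640.00/3560.00 = 82.76 mm.

X̄ = 22.19 mm, Ȳ = 82.76 mm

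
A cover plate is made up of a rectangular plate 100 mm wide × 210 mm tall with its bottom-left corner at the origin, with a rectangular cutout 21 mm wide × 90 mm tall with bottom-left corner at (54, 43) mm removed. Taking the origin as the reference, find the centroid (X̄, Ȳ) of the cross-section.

X̄ = 48.57 mm, Ȳ = 106.68 mm

Part | A | x̄ᵢ | ȳᵢ | A·x̄ᵢ | A·ȳᵢ
plate | 21000.00 | 50.00 | 105.00 | 1050000.00 | 2205000.00
hole | -1890.00 | 64.50 | 88.00 | -121905.00 | -166320.00
Σ | 19110.00 |  |  | 928095.00 | 2038680.00
X̄ = 928095.00 / 19110.00 = 48.57 mm
Ȳ = 2038680.00 / 19110.00 = 106.68 mm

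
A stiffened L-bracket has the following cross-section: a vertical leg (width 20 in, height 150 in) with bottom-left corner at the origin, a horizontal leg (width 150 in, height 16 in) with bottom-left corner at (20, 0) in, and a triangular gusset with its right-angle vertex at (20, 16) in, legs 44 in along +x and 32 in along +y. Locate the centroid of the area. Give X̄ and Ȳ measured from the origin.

X̄ = 46.27 in, Ȳ = 43.08 in

vertical leg: A = 20 × 150 = 3000.00, centroid at (10.00, 75.00).
horizontal leg: A = 150 × 16 = 2400.00, centroid at (95.00, 8.00).
gusset: A = ½·44·32 = 704.00, centroid at (34.67, 26.67).
ΣA = 6104.00 in²
ΣAX̄ = (3000.00)(10.00) + (2400.00)(95.00) + (704.00)(34.67) = 282405.33 in³
ΣAȲ = (3000.00)(75.00) + (2400.00)(8.00) + (704.00)(26.67) = 262973.33 in³
X̄ = 282405.33 / 6104.00 = 46.27 in
Ȳ = 262973.33 / 6104.00 = 43.08 in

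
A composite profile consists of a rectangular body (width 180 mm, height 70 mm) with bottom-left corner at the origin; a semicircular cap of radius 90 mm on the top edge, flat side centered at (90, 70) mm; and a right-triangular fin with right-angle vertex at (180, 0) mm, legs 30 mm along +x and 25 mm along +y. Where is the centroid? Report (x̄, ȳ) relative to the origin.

x̄ = 91.46 mm, ȳ = 70.85 mm

Part | A | x̄ᵢ | ȳᵢ | A·x̄ᵢ | A·ȳᵢ
rectangular body | 12600.00 | 90.00 | 35.00 | 1134000.00 | 441000.00
semicircular top | 12723.45 | 90.00 | 108.20 | 1145110.52 | 1376641.52
triangular fin | 375.00 | 190.00 | 8.33 | 71250.00 | 3125.00
Σ | 25698.45 |  |  | 2350360.52 | 1820766.52
x̄ = 2350360.52 / 25698.45 = 91.46 mm
ȳ = 1820766.52 / 25698.45 = 70.85 mm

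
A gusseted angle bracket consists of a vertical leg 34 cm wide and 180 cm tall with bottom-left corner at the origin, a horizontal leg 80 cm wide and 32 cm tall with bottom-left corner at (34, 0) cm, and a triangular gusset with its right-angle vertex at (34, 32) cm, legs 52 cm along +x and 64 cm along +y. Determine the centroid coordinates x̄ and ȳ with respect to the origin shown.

x̄ = 36.63 cm, ȳ = 65.79 cm

vertical leg: A = 34 × 180 = 6120.00, centroid at (17.00, 90.00).
horizontal leg: A = 80 × 32 = 2560.00, centroid at (74.00, 16.00).
gusset: A = ½·52·64 = 1664.00, centroid at (51.33, 53.33).
ΣA = 10344.00 cm², ΣAx̄ = 378898.67 cm³, ΣAȳ = 680506.67 cm³.
x̄ = 378898.67/10344.00 = 36.63 cm; ȳ = 680506.67/10344.00 = 65.79 cm.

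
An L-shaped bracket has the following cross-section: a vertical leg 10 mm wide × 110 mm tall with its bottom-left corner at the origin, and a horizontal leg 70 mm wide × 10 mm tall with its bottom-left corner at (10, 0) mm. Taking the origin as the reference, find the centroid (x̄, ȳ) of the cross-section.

vertical leg: A = 10 × 110 = 1100.00, centroid at (5.00, 55.00).
horizontal leg: A = 70 × 10 = 700.00, centroid at (45.00, 5.00).
ΣA = 1800.00 mm², ΣAx̄ = 37000.00 mm³, ΣAȳ = 64000.00 mm³.
x̄ = 37000.00/1800.00 = 20.56 mm; ȳ = 64000.00/1800.00 = 35.56 mm.

x̄ = 20.56 mm, ȳ = 35.56 mm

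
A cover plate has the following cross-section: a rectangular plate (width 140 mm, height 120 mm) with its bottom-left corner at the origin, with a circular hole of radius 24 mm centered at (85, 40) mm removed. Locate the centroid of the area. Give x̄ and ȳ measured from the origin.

plate: A = 140 × 120 = 16800.00, centroid at (70.00, 60.00).
hole: A = −π·24² = -1809.56, centroid at (85.00, 40.00).
ΣA = 14990.44 mm²
ΣAx̄ = (16800.00)(70.00) + (-1809.56)(85.00) = 1022187.62 mm³
ΣAȳ = (16800.00)(60.00) + (-1809.56)(40.00) = 935617.71 mm³
x̄ = 1022187.62 / 14990.44 = 68.19 mm
ȳ = 935617.71 / 14990.44 = 62.41 mm

x̄ = 68.19 mm, ȳ = 62.41 mm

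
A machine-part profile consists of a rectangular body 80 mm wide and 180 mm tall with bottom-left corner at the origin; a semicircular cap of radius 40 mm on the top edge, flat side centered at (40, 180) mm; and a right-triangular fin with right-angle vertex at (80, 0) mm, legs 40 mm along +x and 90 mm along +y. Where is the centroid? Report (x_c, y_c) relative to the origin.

x_c = 45.13 mm, y_c = 98.60 mm

rectangular body: A = 80 × 180 = 14400.00, centroid at (40.00, 90.00).
semicircular top: A = ½π·40² = 2513.27, centroid at (40.00, 196.98).
triangular fin: A = ½·40·90 = 1800.00, centroid at (93.33, 30.00).
ΣA = 18713.27 mm²
ΣAx_c = (14400.00)(40.00) + (2513.27)(40.00) + (1800.00)(93.33) = 844530.96 mm³
ΣAy_c = (14400.00)(90.00) + (2513.27)(196.98) + (1800.00)(30.00) = 1845056.01 mm³
x_c = 844530.96 / 18713.27 = 45.13 mm
y_c = 1845056.01 / 18713.27 = 98.60 mm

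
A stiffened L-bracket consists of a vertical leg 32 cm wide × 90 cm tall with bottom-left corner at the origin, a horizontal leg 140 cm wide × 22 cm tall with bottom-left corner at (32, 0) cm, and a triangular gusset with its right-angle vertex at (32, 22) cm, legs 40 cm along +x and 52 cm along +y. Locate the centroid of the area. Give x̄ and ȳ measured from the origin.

x̄ = 58.20 cm, ȳ = 29.20 cm

Part | A | x̄ᵢ | ȳᵢ | A·x̄ᵢ | A·ȳᵢ
vertical leg | 2880.00 | 16.00 | 45.00 | 46080.00 | 129600.00
horizontal leg | 3080.00 | 102.00 | 11.00 | 314160.00 | 33880.00
gusset | 1040.00 | 45.33 | 39.33 | 47146.67 | 40906.67
Σ | 7000.00 |  |  | 407386.67 | 204386.67
x̄ = 407386.67 / 7000.00 = 58.20 cm
ȳ = 204386.67 / 7000.00 = 29.20 cm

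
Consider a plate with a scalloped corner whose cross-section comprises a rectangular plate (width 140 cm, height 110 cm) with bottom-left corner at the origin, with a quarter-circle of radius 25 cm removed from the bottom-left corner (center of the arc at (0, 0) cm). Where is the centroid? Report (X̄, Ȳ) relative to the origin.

plate: A = 140 × 110 = 15400.00, centroid at (70.00, 55.00).
removed quarter-circle: A = −¼π·25² = -490.87, centroid at (10.61, 10.61).
ΣA = 14909.13 cm², ΣAX̄ = 1072791.67 cm³, ΣAȲ = 841791.67 cm³.
X̄ = 1072791.67/14909.13 = 71.96 cm; Ȳ = 841791.67/14909.13 = 56.46 cm.

X̄ = 71.96 cm, Ȳ = 56.46 cm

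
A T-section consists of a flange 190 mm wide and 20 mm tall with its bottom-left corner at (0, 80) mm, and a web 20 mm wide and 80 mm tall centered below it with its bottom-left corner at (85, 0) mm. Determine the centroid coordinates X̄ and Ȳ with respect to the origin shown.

X̄ = 95.00 mm, Ȳ = 75.19 mm

web: A = 20 × 80 = 1600.00, centroid at (95.00, 40.00).
flange: A = 190 × 20 = 3800.00, centroid at (95.00, 90.00).
ΣA = 5400.00 mm², ΣAX̄ = 513000.00 mm³, ΣAȲ = 406000.00 mm³.
X̄ = 513000.00/5400.00 = 95.00 mm; Ȳ = 406000.00/5400.00 = 75.19 mm.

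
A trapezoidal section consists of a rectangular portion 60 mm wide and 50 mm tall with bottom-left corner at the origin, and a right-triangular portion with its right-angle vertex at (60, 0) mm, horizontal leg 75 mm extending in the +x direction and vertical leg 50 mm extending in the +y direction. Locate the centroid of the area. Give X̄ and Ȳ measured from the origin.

X̄ = 51.15 mm, Ȳ = 21.79 mm

Part | A | x̄ᵢ | ȳᵢ | A·x̄ᵢ | A·ȳᵢ
rectangular portion | 3000.00 | 30.00 | 25.00 | 90000.00 | 75000.00
triangular portion | 1875.00 | 85.00 | 16.67 | 159375.00 | 31250.00
Σ | 4875.00 |  |  | 249375.00 | 106250.00
X̄ = 249375.00 / 4875.00 = 51.15 mm
Ȳ = 106250.00 / 4875.00 = 21.79 mm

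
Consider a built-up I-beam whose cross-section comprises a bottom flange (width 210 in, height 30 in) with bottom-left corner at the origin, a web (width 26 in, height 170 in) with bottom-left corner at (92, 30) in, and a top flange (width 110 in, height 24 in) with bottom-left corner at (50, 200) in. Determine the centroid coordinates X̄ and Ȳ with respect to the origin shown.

Part | A | x̄ᵢ | ȳᵢ | A·x̄ᵢ | A·ȳᵢ
bottom flange | 6300.00 | 105.00 | 15.00 | 661500.00 | 94500.00
web | 4420.00 | 105.00 | 115.00 | 464100.00 | 508300.00
top flange | 2640.00 | 105.00 | 212.00 | 277200.00 | 559680.00
Σ | 13360.00 |  |  | 1402800.00 | 1162480.00
X̄ = 1402800.00 / 13360.00 = 105.00 in
Ȳ = 1162480.00 / 13360.00 = 87.01 in

X̄ = 105.00 in, Ȳ = 87.01 in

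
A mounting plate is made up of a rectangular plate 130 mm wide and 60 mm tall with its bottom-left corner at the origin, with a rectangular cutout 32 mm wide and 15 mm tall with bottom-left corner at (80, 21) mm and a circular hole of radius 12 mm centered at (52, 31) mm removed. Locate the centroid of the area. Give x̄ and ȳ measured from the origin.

x̄ = 63.69 mm, ȳ = 30.04 mm

Part | A | x̄ᵢ | ȳᵢ | A·x̄ᵢ | A·ȳᵢ
plate | 7800.00 | 65.00 | 30.00 | 507000.00 | 234000.00
hole 1 | -480.00 | 96.00 | 28.50 | -46080.00 | -13680.00
hole 2 | -452.39 | 52.00 | 31.00 | -23524.25 | -14024.07
Σ | 6867.61 |  |  | 437395.75 | 206295.93
x̄ = 437395.75 / 6867.61 = 63.69 mm
ȳ = 206295.93 / 6867.61 = 30.04 mm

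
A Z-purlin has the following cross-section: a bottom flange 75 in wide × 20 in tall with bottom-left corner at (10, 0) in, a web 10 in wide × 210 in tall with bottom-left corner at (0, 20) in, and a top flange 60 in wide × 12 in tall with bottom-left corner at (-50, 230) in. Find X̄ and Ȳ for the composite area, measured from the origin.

X̄ = 15.59 in, Ȳ = 103.57 in

bottom flange: A = 75 × 20 = 1500.00, centroid at (47.50, 10.00).
web: A = 10 × 210 = 2100.00, centroid at (5.00, 125.00).
top flange: A = 60 × 12 = 720.00, centroid at (-20.00, 236.00).
ΣA = 4320.00 in²
ΣAX̄ = (1500.00)(47.50) + (2100.00)(5.00) + (720.00)(-20.00) = 67350.00 in³
ΣAȲ = (1500.00)(10.00) + (2100.00)(125.00) + (720.00)(236.00) = 447420.00 in³
X̄ = 67350.00 / 4320.00 = 15.59 in
Ȳ = 447420.00 / 4320.00 = 103.57 in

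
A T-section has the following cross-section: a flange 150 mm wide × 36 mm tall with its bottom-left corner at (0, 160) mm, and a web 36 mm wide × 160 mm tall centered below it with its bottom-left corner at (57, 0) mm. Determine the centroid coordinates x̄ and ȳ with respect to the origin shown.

web: A = 36 × 160 = 5760.00, centroid at (75.00, 80.00).
flange: A = 150 × 36 = 5400.00, centroid at (75.00, 178.00).
ΣA = 11160.00 mm²
ΣAx̄ = (5760.00)(75.00) + (5400.00)(75.00) = 837000.00 mm³
ΣAȳ = (5760.00)(80.00) + (5400.00)(178.00) = 1422000.00 mm³
x̄ = 837000.00 / 11160.00 = 75.00 mm
ȳ = 1422000.00 / 11160.00 = 127.42 mm

x̄ = 75.00 mm, ȳ = 127.42 mm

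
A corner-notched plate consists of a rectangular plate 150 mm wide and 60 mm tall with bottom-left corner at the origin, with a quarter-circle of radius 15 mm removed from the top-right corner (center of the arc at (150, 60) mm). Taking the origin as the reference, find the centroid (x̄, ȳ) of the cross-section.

plate: A = 150 × 60 = 9000.00, centroid at (75.00, 30.00).
removed quarter-circle: A = −¼π·15² = -176.71, centroid at (143.63, 53.63).
ΣA = 8823.29 mm², ΣAx̄ = 649617.81 mm³, ΣAȳ = 260522.12 mm³.
x̄ = 649617.81/8823.29 = 73.63 mm; ȳ = 260522.12/8823.29 = 29.53 mm.

x̄ = 73.63 mm, ȳ = 29.53 mm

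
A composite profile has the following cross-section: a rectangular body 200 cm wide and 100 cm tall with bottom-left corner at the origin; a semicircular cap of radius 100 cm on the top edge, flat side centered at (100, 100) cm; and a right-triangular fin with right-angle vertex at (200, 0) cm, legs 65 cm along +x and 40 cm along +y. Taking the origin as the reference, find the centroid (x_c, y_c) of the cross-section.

x_c = 104.27 cm, y_c = 87.95 cm

Part | A | x̄ᵢ | ȳᵢ | A·x̄ᵢ | A·ȳᵢ
rectangular body | 20000.00 | 100.00 | 50.00 | 2000000.00 | 1000000.00
semicircular top | 15707.96 | 100.00 | 142.44 | 1570796.33 | 2237462.99
triangular fin | 1300.00 | 221.67 | 13.33 | 288166.67 | 17333.33
Σ | 37007.96 |  |  | 3858962.99 | 3254796.33
x_c = 3858962.99 / 37007.96 = 104.27 cm
y_c = 3254796.33 / 37007.96 = 87.95 cm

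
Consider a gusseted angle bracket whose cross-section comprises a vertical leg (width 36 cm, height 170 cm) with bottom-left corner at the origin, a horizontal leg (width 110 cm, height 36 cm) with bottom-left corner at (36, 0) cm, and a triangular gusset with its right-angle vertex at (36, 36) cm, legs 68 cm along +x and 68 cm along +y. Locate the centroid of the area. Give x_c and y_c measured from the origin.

Part | A | x̄ᵢ | ȳᵢ | A·x̄ᵢ | A·ȳᵢ
vertical leg | 6120.00 | 18.00 | 85.00 | 110160.00 | 520200.00
horizontal leg | 3960.00 | 91.00 | 18.00 | 360360.00 | 71280.00
gusset | 2312.00 | 58.67 | 58.67 | 135637.33 | 135637.33
Σ | 12392.00 |  |  | 606157.33 | 727117.33
x_c = 606157.33 / 12392.00 = 48.92 cm
y_c = 727117.33 / 12392.00 = 58.68 cm

x_c = 48.92 cm, y_c = 58.68 cm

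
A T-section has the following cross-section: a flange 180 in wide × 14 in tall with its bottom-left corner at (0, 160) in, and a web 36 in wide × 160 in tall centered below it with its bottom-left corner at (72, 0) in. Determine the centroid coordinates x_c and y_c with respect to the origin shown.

web: A = 36 × 160 = 5760.00, centroid at (90.00, 80.00).
flange: A = 180 × 14 = 2520.00, centroid at (90.00, 167.00).
ΣA = 8280.00 in²
ΣAx_c = (5760.00)(90.00) + (2520.00)(90.00) = 745200.00 in³
ΣAy_c = (5760.00)(80.00) + (2520.00)(167.00) = 881640.00 in³
x_c = 745200.00 / 8280.00 = 90.00 in
y_c = 881640.00 / 8280.00 = 106.48 in

x_c = 90.00 in, y_c = 106.48 in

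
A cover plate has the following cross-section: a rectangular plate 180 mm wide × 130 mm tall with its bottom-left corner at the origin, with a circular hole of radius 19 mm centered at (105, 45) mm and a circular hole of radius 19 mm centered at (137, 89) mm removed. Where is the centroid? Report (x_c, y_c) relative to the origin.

x_c = 86.67 mm, y_c = 64.79 mm

plate: A = 180 × 130 = 23400.00, centroid at (90.00, 65.00).
hole 1: A = −π·19² = -1134.11, centroid at (105.00, 45.00).
hole 2: A = −π·19² = -1134.11, centroid at (137.00, 89.00).
ΣA = 21131.77 mm²
ΣAx_c = (23400.00)(90.00) + (-1134.11)(105.00) + (-1134.11)(137.00) = 1831544.18 mm³
ΣAy_c = (23400.00)(65.00) + (-1134.11)(45.00) + (-1134.11)(89.00) = 1369028.60 mm³
x_c = 1831544.18 / 21131.77 = 86.67 mm
y_c = 1369028.60 / 21131.77 = 64.79 mm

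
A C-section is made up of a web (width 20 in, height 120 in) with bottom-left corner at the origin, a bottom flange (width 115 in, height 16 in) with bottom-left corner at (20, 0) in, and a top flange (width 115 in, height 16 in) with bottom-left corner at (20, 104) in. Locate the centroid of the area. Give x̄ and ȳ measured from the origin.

x̄ = 50.86 in, ȳ = 60.00 in

web: A = 20 × 120 = 2400.00, centroid at (10.00, 60.00).
bottom flange: A = 115 × 16 = 1840.00, centroid at (77.50, 8.00).
top flange: A = 115 × 16 = 1840.00, centroid at (77.50, 112.00).
ΣA = 6080.00 in²
ΣAx̄ = (2400.00)(10.00) + (1840.00)(77.50) + (1840.00)(77.50) = 309200.00 in³
ΣAȳ = (2400.00)(60.00) + (1840.00)(8.00) + (1840.00)(112.00) = 364800.00 in³
x̄ = 309200.00 / 6080.00 = 50.86 in
ȳ = 364800.00 / 6080.00 = 60.00 in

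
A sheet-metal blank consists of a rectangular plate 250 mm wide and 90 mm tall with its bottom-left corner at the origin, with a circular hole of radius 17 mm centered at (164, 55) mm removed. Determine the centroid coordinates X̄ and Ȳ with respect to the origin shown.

plate: A = 250 × 90 = 22500.00, centroid at (125.00, 45.00).
hole: A = −π·17² = -907.92, centroid at (164.00, 55.00).
ΣA = 21592.08 mm², ΣAX̄ = 2663601.07 mm³, ΣAȲ = 962564.38 mm³.
X̄ = 2663601.07/21592.08 = 123.36 mm; Ȳ = 962564.38/21592.08 = 44.58 mm.

X̄ = 123.36 mm, Ȳ = 44.58 mm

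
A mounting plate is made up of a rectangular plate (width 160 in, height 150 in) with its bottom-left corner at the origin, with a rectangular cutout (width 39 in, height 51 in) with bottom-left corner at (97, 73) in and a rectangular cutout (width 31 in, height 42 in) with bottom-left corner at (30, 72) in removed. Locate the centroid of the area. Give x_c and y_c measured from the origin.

plate: A = 160 × 150 = 24000.00, centroid at (80.00, 75.00).
hole 1: A = −(39 × 51) = -1989.00, centroid at (116.50, 98.50).
hole 2: A = −(31 × 42) = -1302.00, centroid at (45.50, 93.00).
ΣA = 20709.00 in², ΣAx_c = 1629040.50 in³, ΣAy_c = 1482997.50 in³.
x_c = 1629040.50/20709.00 = 78.66 in; y_c = 1482997.50/20709.00 = 71.61 in.

x_c = 78.66 in, y_c = 71.61 in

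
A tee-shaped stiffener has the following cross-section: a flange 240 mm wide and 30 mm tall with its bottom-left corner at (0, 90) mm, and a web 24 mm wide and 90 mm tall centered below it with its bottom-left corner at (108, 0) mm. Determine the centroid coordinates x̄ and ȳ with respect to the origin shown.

x̄ = 120.00 mm, ȳ = 91.15 mm

web: A = 24 × 90 = 2160.00, centroid at (120.00, 45.00).
flange: A = 240 × 30 = 7200.00, centroid at (120.00, 105.00).
ΣA = 9360.00 mm²
ΣAx̄ = (2160.00)(120.00) + (7200.00)(120.00) = 1123200.00 mm³
ΣAȳ = (2160.00)(45.00) + (7200.00)(105.00) = 853200.00 mm³
x̄ = 1123200.00 / 9360.00 = 120.00 mm
ȳ = 853200.00 / 9360.00 = 91.15 mm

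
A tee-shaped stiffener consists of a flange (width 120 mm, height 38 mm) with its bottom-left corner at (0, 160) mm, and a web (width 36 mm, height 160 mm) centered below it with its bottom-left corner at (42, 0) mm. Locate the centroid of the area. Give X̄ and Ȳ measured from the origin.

web: A = 36 × 160 = 5760.00, centroid at (60.00, 80.00).
flange: A = 120 × 38 = 4560.00, centroid at (60.00, 179.00).
ΣA = 10320.00 mm²
ΣAX̄ = (5760.00)(60.00) + (4560.00)(60.00) = 619200.00 mm³
ΣAȲ = (5760.00)(80.00) + (4560.00)(179.00) = 1277040.00 mm³
X̄ = 619200.00 / 10320.00 = 60.00 mm
Ȳ = 1277040.00 / 10320.00 = 123.74 mm

X̄ = 60.00 mm, Ȳ = 123.74 mm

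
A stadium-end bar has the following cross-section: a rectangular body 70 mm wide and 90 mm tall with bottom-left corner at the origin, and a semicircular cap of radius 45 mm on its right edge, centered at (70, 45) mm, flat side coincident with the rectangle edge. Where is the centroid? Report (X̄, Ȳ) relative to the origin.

X̄ = 53.15 mm, Ȳ = 45.00 mm

rectangular body: A = 70 × 90 = 6300.00, centroid at (35.00, 45.00).
semicircular end: A = ½π·45² = 3180.86, centroid at (89.10, 45.00).
ΣA = 9480.86 mm²
ΣAX̄ = (6300.00)(35.00) + (3180.86)(89.10) = 503910.38 mm³
ΣAȲ = (6300.00)(45.00) + (3180.86)(45.00) = 426638.82 mm³
X̄ = 503910.38 / 9480.86 = 53.15 mm
Ȳ = 426638.82 / 9480.86 = 45.00 mm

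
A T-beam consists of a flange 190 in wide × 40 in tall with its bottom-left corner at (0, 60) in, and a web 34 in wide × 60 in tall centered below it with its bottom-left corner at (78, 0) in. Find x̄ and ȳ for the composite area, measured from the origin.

Part | A | x̄ᵢ | ȳᵢ | A·x̄ᵢ | A·ȳᵢ
web | 2040.00 | 95.00 | 30.00 | 193800.00 | 61200.00
flange | 7600.00 | 95.00 | 80.00 | 722000.00 | 608000.00
Σ | 9640.00 |  |  | 915800.00 | 669200.00
x̄ = 915800.00 / 9640.00 = 95.00 in
ȳ = 669200.00 / 9640.00 = 69.42 in

x̄ = 95.00 in, ȳ = 69.42 in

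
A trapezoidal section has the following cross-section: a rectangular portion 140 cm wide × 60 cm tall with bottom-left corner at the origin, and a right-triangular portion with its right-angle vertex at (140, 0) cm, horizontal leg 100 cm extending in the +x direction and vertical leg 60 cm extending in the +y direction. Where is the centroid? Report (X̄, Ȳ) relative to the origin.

X̄ = 97.19 cm, Ȳ = 27.37 cm

rectangular portion: A = 140 × 60 = 8400.00, centroid at (70.00, 30.00).
triangular portion: A = ½·100·60 = 3000.00, centroid at (173.33, 20.00).
ΣA = 11400.00 cm²
ΣAX̄ = (8400.00)(70.00) + (3000.00)(173.33) = 1108000.00 cm³
ΣAȲ = (8400.00)(30.00) + (3000.00)(20.00) = 312000.00 cm³
X̄ = 1108000.00 / 11400.00 = 97.19 cm
Ȳ = 312000.00 / 11400.00 = 27.37 cm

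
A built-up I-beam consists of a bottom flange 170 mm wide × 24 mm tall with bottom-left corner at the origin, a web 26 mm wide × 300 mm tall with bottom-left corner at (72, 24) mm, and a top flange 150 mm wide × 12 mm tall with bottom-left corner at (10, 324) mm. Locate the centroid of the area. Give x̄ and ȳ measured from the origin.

Part | A | x̄ᵢ | ȳᵢ | A·x̄ᵢ | A·ȳᵢ
bottom flange | 4080.00 | 85.00 | 12.00 | 346800.00 | 48960.00
web | 7800.00 | 85.00 | 174.00 | 663000.00 | 1357200.00
top flange | 1800.00 | 85.00 | 330.00 | 153000.00 | 594000.00
Σ | 13680.00 |  |  | 1162800.00 | 2000160.00
x̄ = 1162800.00 / 13680.00 = 85.00 mm
ȳ = 2000160.00 / 13680.00 = 146.21 mm

x̄ = 85.00 mm, ȳ = 146.21 mm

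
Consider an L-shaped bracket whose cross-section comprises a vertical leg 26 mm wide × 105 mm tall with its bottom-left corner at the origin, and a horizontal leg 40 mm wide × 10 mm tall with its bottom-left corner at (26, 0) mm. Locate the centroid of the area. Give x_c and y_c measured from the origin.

vertical leg: A = 26 × 105 = 2730.00, centroid at (13.00, 52.50).
horizontal leg: A = 40 × 10 = 400.00, centroid at (46.00, 5.00).
ΣA = 3130.00 mm², ΣAx_c = 53890.00 mm³, ΣAy_c = 145325.00 mm³.
x_c = 53890.00/3130.00 = 17.22 mm; y_c = 145325.00/3130.00 = 46.43 mm.

x_c = 17.22 mm, y_c = 46.43 mm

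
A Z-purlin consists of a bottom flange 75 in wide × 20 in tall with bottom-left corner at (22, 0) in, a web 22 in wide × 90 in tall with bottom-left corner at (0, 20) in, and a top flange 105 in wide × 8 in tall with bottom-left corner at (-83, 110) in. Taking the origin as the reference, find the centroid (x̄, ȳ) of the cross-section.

bottom flange: A = 75 × 20 = 1500.00, centroid at (59.50, 10.00).
web: A = 22 × 90 = 1980.00, centroid at (11.00, 65.00).
top flange: A = 105 × 8 = 840.00, centroid at (-30.50, 114.00).
ΣA = 4320.00 in²
ΣAx̄ = (1500.00)(59.50) + (1980.00)(11.00) + (840.00)(-30.50) = 85410.00 in³
ΣAȳ = (1500.00)(10.00) + (1980.00)(65.00) + (840.00)(114.00) = 239460.00 in³
x̄ = 85410.00 / 4320.00 = 19.77 in
ȳ = 239460.00 / 4320.00 = 55.43 in

x̄ = 19.77 in, ȳ = 55.43 in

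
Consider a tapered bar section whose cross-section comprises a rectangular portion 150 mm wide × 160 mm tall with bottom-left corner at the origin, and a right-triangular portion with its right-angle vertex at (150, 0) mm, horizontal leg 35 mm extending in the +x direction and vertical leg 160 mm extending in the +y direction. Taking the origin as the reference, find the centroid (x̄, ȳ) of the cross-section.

x̄ = 84.05 mm, ȳ = 77.21 mm

rectangular portion: A = 150 × 160 = 24000.00, centroid at (75.00, 80.00).
triangular portion: A = ½·35·160 = 2800.00, centroid at (161.67, 53.33).
ΣA = 26800.00 mm²
ΣAx̄ = (24000.00)(75.00) + (2800.00)(161.67) = 2252666.67 mm³
ΣAȳ = (24000.00)(80.00) + (2800.00)(53.33) = 2069333.33 mm³
x̄ = 2252666.67 / 26800.00 = 84.05 mm
ȳ = 2069333.33 / 26800.00 = 77.21 mm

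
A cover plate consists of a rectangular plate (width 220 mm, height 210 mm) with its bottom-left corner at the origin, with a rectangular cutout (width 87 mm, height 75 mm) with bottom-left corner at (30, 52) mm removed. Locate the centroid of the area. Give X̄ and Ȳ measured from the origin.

plate: A = 220 × 210 = 46200.00, centroid at (110.00, 105.00).
hole: A = −(87 × 75) = -6525.00, centroid at (73.50, 89.50).
ΣA = 39675.00 mm²
ΣAX̄ = (46200.00)(110.00) + (-6525.00)(73.50) = 4602412.50 mm³
ΣAȲ = (46200.00)(105.00) + (-6525.00)(89.50) = 4267012.50 mm³
X̄ = 4602412.50 / 39675.00 = 116.00 mm
Ȳ = 4267012.50 / 39675.00 = 107.55 mm

X̄ = 116.00 mm, Ȳ = 107.55 mm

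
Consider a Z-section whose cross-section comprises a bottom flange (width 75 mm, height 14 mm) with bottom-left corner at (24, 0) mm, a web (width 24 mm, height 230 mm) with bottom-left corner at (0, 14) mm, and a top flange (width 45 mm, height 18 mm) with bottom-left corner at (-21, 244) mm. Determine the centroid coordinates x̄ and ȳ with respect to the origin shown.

bottom flange: A = 75 × 14 = 1050.00, centroid at (61.50, 7.00).
web: A = 24 × 230 = 5520.00, centroid at (12.00, 129.00).
top flange: A = 45 × 18 = 810.00, centroid at (1.50, 253.00).
ΣA = 7380.00 mm²
ΣAx̄ = (1050.00)(61.50) + (5520.00)(12.00) + (810.00)(1.50) = 132030.00 mm³
ΣAȳ = (1050.00)(7.00) + (5520.00)(129.00) + (810.00)(253.00) = 924360.00 mm³
x̄ = 132030.00 / 7380.00 = 17.89 mm
ȳ = 924360.00 / 7380.00 = 125.25 mm

x̄ = 17.89 mm, ȳ = 125.25 mm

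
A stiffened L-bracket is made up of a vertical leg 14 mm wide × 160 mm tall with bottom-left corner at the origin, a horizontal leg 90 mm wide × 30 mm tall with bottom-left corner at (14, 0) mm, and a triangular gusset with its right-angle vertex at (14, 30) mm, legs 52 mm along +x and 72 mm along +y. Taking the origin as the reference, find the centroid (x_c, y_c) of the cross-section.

x_c = 34.30 mm, y_c = 47.09 mm

vertical leg: A = 14 × 160 = 2240.00, centroid at (7.00, 80.00).
horizontal leg: A = 90 × 30 = 2700.00, centroid at (59.00, 15.00).
gusset: A = ½·52·72 = 1872.00, centroid at (31.33, 54.00).
ΣA = 6812.00 mm²
ΣAx_c = (2240.00)(7.00) + (2700.00)(59.00) + (1872.00)(31.33) = 233636.00 mm³
ΣAy_c = (2240.00)(80.00) + (2700.00)(15.00) + (1872.00)(54.00) = 320788.00 mm³
x_c = 233636.00 / 6812.00 = 34.30 mm
y_c = 320788.00 / 6812.00 = 47.09 mm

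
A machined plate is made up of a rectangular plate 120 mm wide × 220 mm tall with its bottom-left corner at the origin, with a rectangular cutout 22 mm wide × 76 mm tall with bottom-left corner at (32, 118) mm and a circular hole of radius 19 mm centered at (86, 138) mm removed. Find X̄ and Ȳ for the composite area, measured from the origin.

X̄ = 59.95 mm, Ȳ = 105.39 mm

Part | A | x̄ᵢ | ȳᵢ | A·x̄ᵢ | A·ȳᵢ
plate | 26400.00 | 60.00 | 110.00 | 1584000.00 | 2904000.00
hole 1 | -1672.00 | 43.00 | 156.00 | -71896.00 | -260832.00
hole 2 | -1134.11 | 86.00 | 138.00 | -97533.89 | -156507.86
Σ | 23593.89 |  |  | 1414570.11 | 2486660.14
X̄ = 1414570.11 / 23593.89 = 59.95 mm
Ȳ = 2486660.14 / 23593.89 = 105.39 mm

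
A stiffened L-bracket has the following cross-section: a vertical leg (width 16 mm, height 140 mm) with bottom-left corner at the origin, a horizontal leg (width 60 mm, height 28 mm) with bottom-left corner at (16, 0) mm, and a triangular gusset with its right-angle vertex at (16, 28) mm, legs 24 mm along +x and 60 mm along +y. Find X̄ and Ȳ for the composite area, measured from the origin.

X̄ = 24.24 mm, Ȳ = 46.31 mm

vertical leg: A = 16 × 140 = 2240.00, centroid at (8.00, 70.00).
horizontal leg: A = 60 × 28 = 1680.00, centroid at (46.00, 14.00).
gusset: A = ½·24·60 = 720.00, centroid at (24.00, 48.00).
ΣA = 4640.00 mm², ΣAX̄ = 112480.00 mm³, ΣAȲ = 214880.00 mm³.
X̄ = 112480.00/4640.00 = 24.24 mm; Ȳ = 214880.00/4640.00 = 46.31 mm.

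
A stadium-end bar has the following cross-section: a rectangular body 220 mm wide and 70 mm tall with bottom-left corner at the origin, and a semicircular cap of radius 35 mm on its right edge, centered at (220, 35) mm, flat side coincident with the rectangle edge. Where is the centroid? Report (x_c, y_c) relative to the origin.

rectangular body: A = 220 × 70 = 15400.00, centroid at (110.00, 35.00).
semicircular end: A = ½π·35² = 1924.23, centroid at (234.85, 35.00).
ΣA = 17324.23 mm², ΣAx_c = 2145912.94 mm³, ΣAy_c = 606347.89 mm³.
x_c = 2145912.94/17324.23 = 123.87 mm; y_c = 606347.89/17324.23 = 35.00 mm.

x_c = 123.87 mm, y_c = 35.00 mm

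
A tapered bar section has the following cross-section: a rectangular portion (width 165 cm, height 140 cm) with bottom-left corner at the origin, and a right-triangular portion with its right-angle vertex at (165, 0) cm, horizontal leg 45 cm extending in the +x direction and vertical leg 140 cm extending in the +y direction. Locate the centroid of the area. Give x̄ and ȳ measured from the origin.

rectangular portion: A = 165 × 140 = 23100.00, centroid at (82.50, 70.00).
triangular portion: A = ½·45·140 = 3150.00, centroid at (180.00, 46.67).
ΣA = 26250.00 cm²
ΣAx̄ = (23100.00)(82.50) + (3150.00)(180.00) = 2472750.00 cm³
ΣAȳ = (23100.00)(70.00) + (3150.00)(46.67) = 1764000.00 cm³
x̄ = 2472750.00 / 26250.00 = 94.20 cm
ȳ = 1764000.00 / 26250.00 = 67.20 cm

x̄ = 94.20 cm, ȳ = 67.20 cm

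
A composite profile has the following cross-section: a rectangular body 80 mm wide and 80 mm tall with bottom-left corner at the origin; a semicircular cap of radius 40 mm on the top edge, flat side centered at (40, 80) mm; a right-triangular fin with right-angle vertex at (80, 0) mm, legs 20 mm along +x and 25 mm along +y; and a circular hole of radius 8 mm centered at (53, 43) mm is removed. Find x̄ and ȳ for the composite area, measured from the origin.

x̄ = 41.01 mm, ȳ = 55.03 mm

rectangular body: A = 80 × 80 = 6400.00, centroid at (40.00, 40.00).
semicircular top: A = ½π·40² = 2513.27, centroid at (40.00, 96.98).
triangular fin: A = ½·20·25 = 250.00, centroid at (86.67, 8.33).
hole: A = −π·8² = -201.06, centroid at (53.00, 43.00).
ΣA = 8962.21 mm², ΣAx̄ = 367541.35 mm³, ΣAȳ = 493166.27 mm³.
x̄ = 367541.35/8962.21 = 41.01 mm; ȳ = 493166.27/8962.21 = 55.03 mm.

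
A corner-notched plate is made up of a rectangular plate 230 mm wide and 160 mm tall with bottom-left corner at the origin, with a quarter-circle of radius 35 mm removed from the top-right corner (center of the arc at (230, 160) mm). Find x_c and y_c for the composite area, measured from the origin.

plate: A = 230 × 160 = 36800.00, centroid at (115.00, 80.00).
removed quarter-circle: A = −¼π·35² = -962.11, centroid at (215.15, 145.15).
ΣA = 35837.89 mm²
ΣAx_c = (36800.00)(115.00) + (-962.11)(215.15) = 4025005.73 mm³
ΣAy_c = (36800.00)(80.00) + (-962.11)(145.15) = 2804353.63 mm³
x_c = 4025005.73 / 35837.89 = 112.31 mm
y_c = 2804353.63 / 35837.89 = 78.25 mm

x_c = 112.31 mm, y_c = 78.25 mm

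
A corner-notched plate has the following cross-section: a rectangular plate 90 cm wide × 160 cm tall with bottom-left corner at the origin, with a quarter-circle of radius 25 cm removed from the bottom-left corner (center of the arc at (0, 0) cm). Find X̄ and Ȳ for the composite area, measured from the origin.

X̄ = 46.21 cm, Ȳ = 82.45 cm

plate: A = 90 × 160 = 14400.00, centroid at (45.00, 80.00).
removed quarter-circle: A = −¼π·25² = -490.87, centroid at (10.61, 10.61).
ΣA = 13909.13 cm²
ΣAX̄ = (14400.00)(45.00) + (-490.87)(10.61) = 642791.67 cm³
ΣAȲ = (14400.00)(80.00) + (-490.87)(10.61) = 1146791.67 cm³
X̄ = 642791.67 / 13909.13 = 46.21 cm
Ȳ = 1146791.67 / 13909.13 = 82.45 cm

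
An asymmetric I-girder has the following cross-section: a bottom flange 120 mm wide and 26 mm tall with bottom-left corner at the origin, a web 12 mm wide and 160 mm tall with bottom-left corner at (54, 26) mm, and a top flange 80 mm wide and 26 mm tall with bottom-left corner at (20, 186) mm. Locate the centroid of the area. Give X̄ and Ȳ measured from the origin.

X̄ = 60.00 mm, Ȳ = 92.42 mm

bottom flange: A = 120 × 26 = 3120.00, centroid at (60.00, 13.00).
web: A = 12 × 160 = 1920.00, centroid at (60.00, 106.00).
top flange: A = 80 × 26 = 2080.00, centroid at (60.00, 199.00).
ΣA = 7120.00 mm², ΣAX̄ = 427200.00 mm³, ΣAȲ = 658000.00 mm³.
X̄ = 427200.00/7120.00 = 60.00 mm; Ȳ = 658000.00/7120.00 = 92.42 mm.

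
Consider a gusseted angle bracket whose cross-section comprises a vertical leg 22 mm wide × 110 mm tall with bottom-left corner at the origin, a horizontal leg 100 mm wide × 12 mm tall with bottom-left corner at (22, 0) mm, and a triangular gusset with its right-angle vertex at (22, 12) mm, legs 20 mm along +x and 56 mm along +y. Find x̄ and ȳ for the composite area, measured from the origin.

x̄ = 30.88 mm, ȳ = 37.67 mm

vertical leg: A = 22 × 110 = 2420.00, centroid at (11.00, 55.00).
horizontal leg: A = 100 × 12 = 1200.00, centroid at (72.00, 6.00).
gusset: A = ½·20·56 = 560.00, centroid at (28.67, 30.67).
ΣA = 4180.00 mm²
ΣAx̄ = (2420.00)(11.00) + (1200.00)(72.00) + (560.00)(28.67) = 129073.33 mm³
ΣAȳ = (2420.00)(55.00) + (1200.00)(6.00) + (560.00)(30.67) = 157473.33 mm³
x̄ = 129073.33 / 4180.00 = 30.88 mm
ȳ = 157473.33 / 4180.00 = 37.67 mm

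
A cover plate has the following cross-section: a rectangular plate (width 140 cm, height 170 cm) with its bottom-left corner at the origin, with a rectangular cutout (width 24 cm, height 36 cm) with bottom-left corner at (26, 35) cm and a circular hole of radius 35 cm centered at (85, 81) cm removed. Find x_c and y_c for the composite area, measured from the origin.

x_c = 68.42 cm, y_c = 87.25 cm

plate: A = 140 × 170 = 23800.00, centroid at (70.00, 85.00).
hole 1: A = −(24 × 36) = -864.00, centroid at (38.00, 53.00).
hole 2: A = −π·35² = -3848.45, centroid at (85.00, 81.00).
ΣA = 19087.55 cm², ΣAx_c = 1306049.66 cm³, ΣAy_c = 1665483.47 cm³.
x_c = 1306049.66/19087.55 = 68.42 cm; y_c = 1665483.47/19087.55 = 87.25 cm.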